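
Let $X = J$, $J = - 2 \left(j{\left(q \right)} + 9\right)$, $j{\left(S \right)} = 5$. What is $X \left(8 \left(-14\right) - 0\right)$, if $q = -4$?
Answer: $3136$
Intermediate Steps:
$J = -28$ ($J = - 2 \left(5 + 9\right) = \left(-2\right) 14 = -28$)
$X = -28$
$X \left(8 \left(-14\right) - 0\right) = - 28 \left(8 \left(-14\right) - 0\right) = - 28 \left(-112 + 0\right) = \left(-28\right) \left(-112\right) = 3136$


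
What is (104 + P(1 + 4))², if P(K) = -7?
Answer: 9409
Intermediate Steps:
(104 + P(1 + 4))² = (104 - 7)² = 97² = 9409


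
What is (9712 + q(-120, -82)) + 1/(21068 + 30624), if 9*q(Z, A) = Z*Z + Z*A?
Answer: 1923769475/155076 ≈ 12405.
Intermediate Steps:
q(Z, A) = Z²/9 + A*Z/9 (q(Z, A) = (Z*Z + Z*A)/9 = (Z² + A*Z)/9 = Z²/9 + A*Z/9)
(9712 + q(-120, -82)) + 1/(21068 + 30624) = (9712 + (⅑)*(-120)*(-82 - 120)) + 1/(21068 + 30624) = (9712 + (⅑)*(-120)*(-202)) + 1/51692 = (9712 + 8080/3) + 1/51692 = 37216/3 + 1/51692 = 1923769475/155076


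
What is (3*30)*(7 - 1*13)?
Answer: -540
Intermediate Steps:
(3*30)*(7 - 1*13) = 90*(7 - 13) = 90*(-6) = -540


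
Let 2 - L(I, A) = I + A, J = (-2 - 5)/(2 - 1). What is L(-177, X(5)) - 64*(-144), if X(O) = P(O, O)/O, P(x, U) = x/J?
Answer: 65766/7 ≈ 9395.1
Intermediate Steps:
J = -7 (J = -7/1 = -7*1 = -7)
P(x, U) = -x/7 (P(x, U) = x/(-7) = x*(-⅐) = -x/7)
X(O) = -⅐ (X(O) = (-O/7)/O = -⅐)
L(I, A) = 2 - A - I (L(I, A) = 2 - (I + A) = 2 - (A + I) = 2 + (-A - I) = 2 - A - I)
L(-177, X(5)) - 64*(-144) = (2 - 1*(-⅐) - 1*(-177)) - 64*(-144) = (2 + ⅐ + 177) + 9216 = 1254/7 + 9216 = 65766/7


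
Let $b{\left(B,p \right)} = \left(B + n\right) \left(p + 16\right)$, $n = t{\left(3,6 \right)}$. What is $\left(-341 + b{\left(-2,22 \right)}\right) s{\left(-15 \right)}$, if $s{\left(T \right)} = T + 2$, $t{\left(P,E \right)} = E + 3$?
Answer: $975$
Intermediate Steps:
$t{\left(P,E \right)} = 3 + E$
$n = 9$ ($n = 3 + 6 = 9$)
$s{\left(T \right)} = 2 + T$
$b{\left(B,p \right)} = \left(9 + B\right) \left(16 + p\right)$ ($b{\left(B,p \right)} = \left(B + 9\right) \left(p + 16\right) = \left(9 + B\right) \left(16 + p\right)$)
$\left(-341 + b{\left(-2,22 \right)}\right) s{\left(-15 \right)} = \left(-341 + \left(144 + 9 \cdot 22 + 16 \left(-2\right) - 44\right)\right) \left(2 - 15\right) = \left(-341 + \left(144 + 198 - 32 - 44\right)\right) \left(-13\right) = \left(-341 + 266\right) \left(-13\right) = \left(-75\right) \left(-13\right) = 975$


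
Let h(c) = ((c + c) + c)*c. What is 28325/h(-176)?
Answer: 2575/8448 ≈ 0.30481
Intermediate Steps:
h(c) = 3*c² (h(c) = (2*c + c)*c = (3*c)*c = 3*c²)
28325/h(-176) = 28325/((3*(-176)²)) = 28325/((3*30976)) = 28325/92928 = 28325*(1/92928) = 2575/8448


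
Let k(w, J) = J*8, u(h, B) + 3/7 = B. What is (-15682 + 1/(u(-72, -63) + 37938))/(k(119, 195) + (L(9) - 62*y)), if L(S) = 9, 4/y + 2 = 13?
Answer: -4157643197/409999122 ≈ -10.141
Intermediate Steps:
y = 4/11 (y = 4/(-2 + 13) = 4/11 ≈ 0.36364)
u(h, B) = -3/7 + B
k(w, J) = 8*J
(-15682 + 1/(u(-72, -63) + 37938))/(k(119, 195) + (L(9) - 62*y)) = (-15682 + 1/((-3/7 - 63) + 37938))/(8*195 + (9 - 62*4/11)) = (-15682 + 1/(-444/7 + 37938))/(1560 + (9 - 248/11)) = (-15682 + 1/(265122/7))/(1560 - 149/11) = (-15682 + 7/265122)/(17011/11) = -4157643197/265122*11/17011 = -4157643197/409999122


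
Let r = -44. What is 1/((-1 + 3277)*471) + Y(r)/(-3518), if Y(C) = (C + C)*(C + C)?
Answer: -5974478753/2714129964 ≈ -2.2012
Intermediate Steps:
Y(C) = 4*C**2 (Y(C) = (2*C)*(2*C) = 4*C**2)
1/((-1 + 3277)*471) + Y(r)/(-3518) = 1/((-1 + 3277)*471) + (4*(-44)**2)/(-3518) = (1/471)/3276 + (4*1936)*(-1/3518) = (1/3276)*(1/471) + 7744*(-1/3518) = 1/1542996 - 3872/1759 = -5974478753/2714129964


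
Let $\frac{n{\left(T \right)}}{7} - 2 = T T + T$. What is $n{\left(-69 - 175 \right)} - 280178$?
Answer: $134880$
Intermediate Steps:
$n{\left(T \right)} = 14 + 7 T + 7 T^{2}$ ($n{\left(T \right)} = 14 + 7 \left(T T + T\right) = 14 + 7 \left(T^{2} + T\right) = 14 + 7 \left(T + T^{2}\right) = 14 + \left(7 T + 7 T^{2}\right) = 14 + 7 T + 7 T^{2}$)
$n{\left(-69 - 175 \right)} - 280178 = \left(14 + 7 \left(-69 - 175\right) + 7 \left(-69 - 175\right)^{2}\right) - 280178 = \left(14 + 7 \left(-244\right) + 7 \left(-244\right)^{2}\right) - 280178 = \left(14 - 1708 + 7 \cdot 59536\right) - 280178 = \left(14 - 1708 + 416752\right) - 280178 = 415058 - 280178 = 134880$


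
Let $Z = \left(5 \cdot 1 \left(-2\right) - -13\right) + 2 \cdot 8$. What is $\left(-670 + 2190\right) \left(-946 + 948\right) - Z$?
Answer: $3021$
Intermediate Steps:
$Z = 19$ ($Z = \left(5 \left(-2\right) + 13\right) + 16 = \left(-10 + 13\right) + 16 = 3 + 16 = 19$)
$\left(-670 + 2190\right) \left(-946 + 948\right) - Z = \left(-670 + 2190\right) \left(-946 + 948\right) - 19 = 1520 \cdot 2 - 19 = 3040 - 19 = 3021$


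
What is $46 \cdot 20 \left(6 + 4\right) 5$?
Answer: $46000$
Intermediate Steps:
$46 \cdot 20 \left(6 + 4\right) 5 = 920 \cdot 10 \cdot 5 = 920 \cdot 50 = 46000$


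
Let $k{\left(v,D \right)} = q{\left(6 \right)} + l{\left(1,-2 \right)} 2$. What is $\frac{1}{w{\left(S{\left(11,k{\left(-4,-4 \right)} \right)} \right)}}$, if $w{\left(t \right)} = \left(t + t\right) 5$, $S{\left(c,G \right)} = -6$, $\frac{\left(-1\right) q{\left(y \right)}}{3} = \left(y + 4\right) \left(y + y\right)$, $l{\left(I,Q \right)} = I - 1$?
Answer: $- \frac{1}{60} \approx -0.016667$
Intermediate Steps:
$l{\left(I,Q \right)} = -1 + I$ ($l{\left(I,Q \right)} = I - 1 = -1 + I$)
$q{\left(y \right)} = - 6 y \left(4 + y\right)$ ($q{\left(y \right)} = - 3 \left(y + 4\right) \left(y + y\right) = - 3 \left(4 + y\right) 2 y = - 3 \cdot 2 y \left(4 + y\right) = - 6 y \left(4 + y\right)$)
$k{\left(v,D \right)} = -360$ ($k{\left(v,D \right)} = \left(-6\right) 6 \left(4 + 6\right) + \left(-1 + 1\right) 2 = \left(-6\right) 6 \cdot 10 + 0 \cdot 2 = -360 + 0 = -360$)
$w{\left(t \right)} = 10 t$ ($w{\left(t \right)} = 2 t 5 = 10 t$)
$\frac{1}{w{\left(S{\left(11,k{\left(-4,-4 \right)} \right)} \right)}} = \frac{1}{10 \left(-6\right)} = \frac{1}{-60} = - \frac{1}{60}$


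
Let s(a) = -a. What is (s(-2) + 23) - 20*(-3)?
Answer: 85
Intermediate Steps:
(s(-2) + 23) - 20*(-3) = (-1*(-2) + 23) - 20*(-3) = (2 + 23) + 60 = 25 + 60 = 85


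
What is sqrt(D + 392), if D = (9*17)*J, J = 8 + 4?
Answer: 2*sqrt(557) ≈ 47.202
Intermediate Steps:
J = 12
D = 1836 (D = (9*17)*12 = 153*12 = 1836)
sqrt(D + 392) = sqrt(1836 + 392) = sqrt(2228) = 2*sqrt(557)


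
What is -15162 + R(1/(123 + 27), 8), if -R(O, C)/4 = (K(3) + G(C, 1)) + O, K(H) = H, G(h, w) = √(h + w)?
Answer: -1138952/75 ≈ -15186.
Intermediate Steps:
R(O, C) = -12 - 4*O - 4*√(1 + C) (R(O, C) = -4*((3 + √(C + 1)) + O) = -4*((3 + √(1 + C)) + O) = -4*(3 + O + √(1 + C)) = -12 - 4*O - 4*√(1 + C))
-15162 + R(1/(123 + 27), 8) = -15162 + (-12 - 4/(123 + 27) - 4*√(1 + 8)) = -15162 + (-12 - 4/150 - 4*√9) = -15162 + (-12 - 4*1/150 - 4*3) = -15162 + (-12 - 2/75 - 12) = -15162 - 1802/75 = -1138952/75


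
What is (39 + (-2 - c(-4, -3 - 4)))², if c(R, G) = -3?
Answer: 1600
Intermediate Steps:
(39 + (-2 - c(-4, -3 - 4)))² = (39 + (-2 - 1*(-3)))² = (39 + (-2 + 3))² = (39 + 1)² = 40² = 1600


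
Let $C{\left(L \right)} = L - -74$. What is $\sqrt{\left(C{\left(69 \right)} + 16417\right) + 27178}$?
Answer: $\sqrt{43738} \approx 209.14$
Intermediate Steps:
$C{\left(L \right)} = 74 + L$ ($C{\left(L \right)} = L + 74 = 74 + L$)
$\sqrt{\left(C{\left(69 \right)} + 16417\right) + 27178} = \sqrt{\left(\left(74 + 69\right) + 16417\right) + 27178} = \sqrt{\left(143 + 16417\right) + 27178} = \sqrt{16560 + 27178} = \sqrt{43738}$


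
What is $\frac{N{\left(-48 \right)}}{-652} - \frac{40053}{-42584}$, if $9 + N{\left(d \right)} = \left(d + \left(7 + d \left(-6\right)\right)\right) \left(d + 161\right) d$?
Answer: $\frac{14269368741}{6941192} \approx 2055.8$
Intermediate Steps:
$N{\left(d \right)} = -9 + d \left(7 - 5 d\right) \left(161 + d\right)$ ($N{\left(d \right)} = -9 + \left(d + \left(7 + d \left(-6\right)\right)\right) \left(d + 161\right) d = -9 + \left(d - \left(-7 + 6 d\right)\right) \left(161 + d\right) d = -9 + \left(7 - 5 d\right) \left(161 + d\right) d = -9 + d \left(7 - 5 d\right) \left(161 + d\right)$)
$\frac{N{\left(-48 \right)}}{-652} - \frac{40053}{-42584} = \frac{-9 - 798 \left(-48\right)^{2} - 5 \left(-48\right)^{3} + 1127 \left(-48\right)}{-652} - \frac{40053}{-42584} = \left(-9 - 1838592 - -552960 - 54096\right) \left(- \frac{1}{652}\right) - - \frac{40053}{42584} = \left(-9 - 1838592 + 552960 - 54096\right) \left(- \frac{1}{652}\right) + \frac{40053}{42584} = \left(-1339737\right) \left(- \frac{1}{652}\right) + \frac{40053}{42584} = \frac{1339737}{652} + \frac{40053}{42584} = \frac{14269368741}{6941192}$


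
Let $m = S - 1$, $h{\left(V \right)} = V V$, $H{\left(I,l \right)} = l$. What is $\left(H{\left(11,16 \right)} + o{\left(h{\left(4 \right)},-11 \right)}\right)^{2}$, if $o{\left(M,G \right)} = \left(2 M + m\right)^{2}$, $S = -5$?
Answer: $478864$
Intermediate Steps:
$h{\left(V \right)} = V^{2}$
$m = -6$ ($m = -5 - 1 = -6$)
$o{\left(M,G \right)} = \left(-6 + 2 M\right)^{2}$ ($o{\left(M,G \right)} = \left(2 M - 6\right)^{2} = \left(-6 + 2 M\right)^{2}$)
$\left(H{\left(11,16 \right)} + o{\left(h{\left(4 \right)},-11 \right)}\right)^{2} = \left(16 + 4 \left(-3 + 4^{2}\right)^{2}\right)^{2} = \left(16 + 4 \left(-3 + 16\right)^{2}\right)^{2} = \left(16 + 4 \cdot 13^{2}\right)^{2} = \left(16 + 4 \cdot 169\right)^{2} = \left(16 + 676\right)^{2} = 692^{2} = 478864$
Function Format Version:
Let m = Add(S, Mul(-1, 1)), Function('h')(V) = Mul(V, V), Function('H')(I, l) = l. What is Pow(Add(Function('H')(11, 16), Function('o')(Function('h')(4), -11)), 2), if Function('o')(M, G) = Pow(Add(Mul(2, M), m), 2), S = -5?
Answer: 478864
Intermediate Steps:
Function('h')(V) = Pow(V, 2)
m = -6 (m = Add(-5, Mul(-1, 1)) = Add(-5, -1) = -6)
Function('o')(M, G) = Pow(Add(-6, Mul(2, M)), 2) (Function('o')(M, G) = Pow(Add(Mul(2, M), -6), 2) = Pow(Add(-6, Mul(2, M)), 2))
Pow(Add(Function('H')(11, 16), Function('o')(Function('h')(4), -11)), 2) = Pow(Add(16, Mul(4, Pow(Add(-3, Pow(4, 2)), 2))), 2) = Pow(Add(16, Mul(4, Pow(Add(-3, 16), 2))), 2) = Pow(Add(16, Mul(4, Pow(13, 2))), 2) = Pow(Add(16, Mul(4, 169)), 2) = Pow(Add(16, 676), 2) = Pow(692, 2) = 478864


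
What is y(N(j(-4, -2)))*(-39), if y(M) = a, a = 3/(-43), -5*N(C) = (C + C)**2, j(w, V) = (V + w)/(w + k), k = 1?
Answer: 117/43 ≈ 2.7209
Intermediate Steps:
j(w, V) = (V + w)/(1 + w) (j(w, V) = (V + w)/(w + 1) = (V + w)/(1 + w))
N(C) = -4*C**2/5 (N(C) = -(C + C)**2/5 = -4*C**2/5)
a = -3/43 (a = 3*(-1/43) = -3/43 ≈ -0.069767)
y(M) = -3/43
y(N(j(-4, -2)))*(-39) = -3/43*(-39) = 117/43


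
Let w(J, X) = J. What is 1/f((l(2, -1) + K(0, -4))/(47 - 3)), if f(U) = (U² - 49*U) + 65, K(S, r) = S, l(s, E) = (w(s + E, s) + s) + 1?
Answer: 121/7327 ≈ 0.016514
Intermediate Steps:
l(s, E) = 1 + E + 2*s (l(s, E) = ((s + E) + s) + 1 = ((E + s) + s) + 1 = (E + 2*s) + 1 = 1 + E + 2*s)
f(U) = 65 + U² - 49*U
1/f((l(2, -1) + K(0, -4))/(47 - 3)) = 1/(65 + (((1 - 1 + 2*2) + 0)/(47 - 3))² - 49*((1 - 1 + 2*2) + 0)/(47 - 3)) = 1/(65 + (((1 - 1 + 4) + 0)/44)² - 49*((1 - 1 + 4) + 0)/44) = 1/(65 + ((4 + 0)*(1/44))² - 49*(4 + 0)/44) = 1/(65 + (4*(1/44))² - 196/44) = 1/(65 + (1/11)² - 49*1/11) = 1/(65 + 1/121 - 49/11) = 1/(7327/121) = 121/7327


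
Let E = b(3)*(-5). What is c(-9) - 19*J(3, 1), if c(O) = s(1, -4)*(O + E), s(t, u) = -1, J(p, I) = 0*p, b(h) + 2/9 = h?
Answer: 206/9 ≈ 22.889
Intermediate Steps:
b(h) = -2/9 + h
E = -125/9 (E = (-2/9 + 3)*(-5) = (25/9)*(-5) = -125/9 ≈ -13.889)
J(p, I) = 0
c(O) = 125/9 - O (c(O) = -(O - 125/9) = -(-125/9 + O) = 125/9 - O)
c(-9) - 19*J(3, 1) = (125/9 - 1*(-9)) - 19*0 = (125/9 + 9) + 0 = 206/9 + 0 = 206/9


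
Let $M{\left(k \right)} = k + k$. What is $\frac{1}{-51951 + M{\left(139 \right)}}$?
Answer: $- \frac{1}{51673} \approx -1.9352 \cdot 10^{-5}$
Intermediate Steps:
$M{\left(k \right)} = 2 k$
$\frac{1}{-51951 + M{\left(139 \right)}} = \frac{1}{-51951 + 2 \cdot 139} = \frac{1}{-51951 + 278} = \frac{1}{-51673} = - \frac{1}{51673}$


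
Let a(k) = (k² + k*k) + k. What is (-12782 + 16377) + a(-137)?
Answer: 40996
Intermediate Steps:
a(k) = k + 2*k² (a(k) = (k² + k²) + k = 2*k² + k = k + 2*k²)
(-12782 + 16377) + a(-137) = (-12782 + 16377) - 137*(1 + 2*(-137)) = 3595 - 137*(1 - 274) = 3595 - 137*(-273) = 3595 + 37401 = 40996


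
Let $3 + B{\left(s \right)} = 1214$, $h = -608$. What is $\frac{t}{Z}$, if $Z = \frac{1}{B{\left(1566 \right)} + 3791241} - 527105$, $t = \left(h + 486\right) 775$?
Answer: $\frac{358576336600}{1999020411459} \approx 0.17938$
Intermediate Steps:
$B{\left(s \right)} = 1211$ ($B{\left(s \right)} = -3 + 1214 = 1211$)
$t = -94550$ ($t = \left(-608 + 486\right) 775 = \left(-122\right) 775 = -94550$)
$Z = - \frac{1999020411459}{3792452}$ ($Z = \frac{1}{1211 + 3791241} - 527105 = \frac{1}{3792452} - 527105 = - \frac{1999020411459}{3792452} \approx -5.2711 \cdot 10^{5}$)
$\frac{t}{Z} = - \frac{94550}{- \frac{1999020411459}{3792452}} = \left(-94550\right) \left(- \frac{3792452}{1999020411459}\right) = \frac{358576336600}{1999020411459}$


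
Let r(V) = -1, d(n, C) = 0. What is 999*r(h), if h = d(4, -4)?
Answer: -999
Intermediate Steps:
h = 0
999*r(h) = 999*(-1) = -999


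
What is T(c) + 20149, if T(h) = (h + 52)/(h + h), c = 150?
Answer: 3022451/150 ≈ 20150.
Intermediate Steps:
T(h) = (52 + h)/(2*h) (T(h) = (52 + h)/((2*h)) = (52 + h)*(1/(2*h)) = (52 + h)/(2*h))
T(c) + 20149 = (½)*(52 + 150)/150 + 20149 = (½)*(1/150)*202 + 20149 = 101/150 + 20149 = 3022451/150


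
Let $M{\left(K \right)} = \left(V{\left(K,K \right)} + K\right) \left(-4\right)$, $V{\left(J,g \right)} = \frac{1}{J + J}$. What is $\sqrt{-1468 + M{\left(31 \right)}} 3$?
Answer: $\frac{3 i \sqrt{1529974}}{31} \approx 119.7 i$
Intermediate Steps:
$V{\left(J,g \right)} = \frac{1}{2 J}$
$M{\left(K \right)} = - 4 K - \frac{2}{K}$ ($M{\left(K \right)} = \left(\frac{1}{2 K} + K\right) \left(-4\right) = \left(K + \frac{1}{2 K}\right) \left(-4\right) = - 4 K - \frac{2}{K}$)
$\sqrt{-1468 + M{\left(31 \right)}} 3 = \sqrt{-1468 - \left(124 + \frac{2}{31}\right)} 3 = \sqrt{-1468 - \frac{3846}{31}} \cdot 3 = \sqrt{- \frac{49354}{31}} \cdot 3 = \frac{i \sqrt{1529974}}{31} \cdot 3 = \frac{3 i \sqrt{1529974}}{31}$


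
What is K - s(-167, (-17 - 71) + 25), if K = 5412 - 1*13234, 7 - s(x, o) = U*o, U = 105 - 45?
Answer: -11609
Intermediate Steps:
U = 60
s(x, o) = 7 - 60*o
K = -7822 (K = 5412 - 13234 = -7822)
K - s(-167, (-17 - 71) + 25) = -7822 - (7 - 60*((-17 - 71) + 25)) = -7822 - (7 - 60*(-88 + 25)) = -7822 - (7 - 60*(-63)) = -7822 - (7 + 3780) = -7822 - 1*3787 = -7822 - 3787 = -11609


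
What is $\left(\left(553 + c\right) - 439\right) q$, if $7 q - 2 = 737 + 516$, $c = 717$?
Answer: $\frac{1042905}{7} \approx 1.4899 \cdot 10^{5}$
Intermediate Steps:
$q = \frac{1255}{7}$ ($q = \frac{2}{7} + \frac{737 + 516}{7} = \frac{2}{7} + \frac{1}{7} \cdot 1253 = \frac{2}{7} + 179 = \frac{1255}{7} \approx 179.29$)
$\left(\left(553 + c\right) - 439\right) q = \left(\left(553 + 717\right) - 439\right) \frac{1255}{7} = \left(1270 - 439\right) \frac{1255}{7} = 831 \cdot \frac{1255}{7} = \frac{1042905}{7}$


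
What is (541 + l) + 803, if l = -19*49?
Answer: 413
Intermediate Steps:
l = -931
(541 + l) + 803 = (541 - 931) + 803 = -390 + 803 = 413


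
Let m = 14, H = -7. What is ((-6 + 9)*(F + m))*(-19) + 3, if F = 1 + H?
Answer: -453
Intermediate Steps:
F = -6 (F = 1 - 7 = -6)
((-6 + 9)*(F + m))*(-19) + 3 = ((-6 + 9)*(-6 + 14))*(-19) + 3 = (3*8)*(-19) + 3 = 24*(-19) + 3 = -456 + 3 = -453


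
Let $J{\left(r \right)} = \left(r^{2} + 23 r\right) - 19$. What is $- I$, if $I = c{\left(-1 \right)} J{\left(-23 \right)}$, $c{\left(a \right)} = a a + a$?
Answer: $0$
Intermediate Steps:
$J{\left(r \right)} = -19 + r^{2} + 23 r$
$c{\left(a \right)} = a + a^{2}$ ($c{\left(a \right)} = a^{2} + a = a + a^{2}$)
$I = 0$ ($I = - (1 - 1) \left(-19 + \left(-23\right)^{2} + 23 \left(-23\right)\right) = \left(-1\right) 0 \left(-19 + 529 - 529\right) = 0 \left(-19\right) = 0$)
$- I = \left(-1\right) 0 = 0$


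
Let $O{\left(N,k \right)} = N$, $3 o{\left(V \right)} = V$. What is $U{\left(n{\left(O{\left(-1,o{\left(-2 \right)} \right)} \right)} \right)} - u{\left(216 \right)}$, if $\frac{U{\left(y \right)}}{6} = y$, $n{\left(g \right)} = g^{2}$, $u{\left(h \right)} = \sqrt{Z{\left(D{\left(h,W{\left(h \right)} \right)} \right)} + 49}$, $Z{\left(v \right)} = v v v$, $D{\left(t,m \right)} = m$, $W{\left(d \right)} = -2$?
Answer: $6 - \sqrt{41} \approx -0.40312$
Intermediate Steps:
$o{\left(V \right)} = \frac{V}{3}$
$Z{\left(v \right)} = v^{3}$ ($Z{\left(v \right)} = v^{2} v = v^{3}$)
$u{\left(h \right)} = \sqrt{41}$ ($u{\left(h \right)} = \sqrt{\left(-2\right)^{3} + 49} = \sqrt{-8 + 49} = \sqrt{41}$)
$U{\left(y \right)} = 6 y$
$U{\left(n{\left(O{\left(-1,o{\left(-2 \right)} \right)} \right)} \right)} - u{\left(216 \right)} = 6 \left(-1\right)^{2} - \sqrt{41} = 6 \cdot 1 - \sqrt{41} = 6 - \sqrt{41}$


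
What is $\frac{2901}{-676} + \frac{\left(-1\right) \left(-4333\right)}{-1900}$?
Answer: $- \frac{527563}{80275} \approx -6.5719$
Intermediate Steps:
$\frac{2901}{-676} + \frac{\left(-1\right) \left(-4333\right)}{-1900} = 2901 \left(- \frac{1}{676}\right) + 4333 \left(- \frac{1}{1900}\right) = - \frac{2901}{676} - \frac{4333}{1900} = - \frac{527563}{80275}$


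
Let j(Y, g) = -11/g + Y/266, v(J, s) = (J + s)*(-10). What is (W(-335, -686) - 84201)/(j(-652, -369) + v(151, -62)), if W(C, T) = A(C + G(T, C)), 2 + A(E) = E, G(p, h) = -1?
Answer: 4148920503/43797361 ≈ 94.730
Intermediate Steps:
A(E) = -2 + E
W(C, T) = -3 + C (W(C, T) = -2 + (C - 1) = -2 + (-1 + C) = -3 + C)
v(J, s) = -10*J - 10*s
j(Y, g) = -11/g + Y/266 (j(Y, g) = -11/g + Y*(1/266) = -11/g + Y/266)
(W(-335, -686) - 84201)/(j(-652, -369) + v(151, -62)) = ((-3 - 335) - 84201)/((-11/(-369) + (1/266)*(-652)) + (-10*151 - 10*(-62))) = (-338 - 84201)/((-11*(-1/369) - 326/133) + (-1510 + 620)) = -84539/((11/369 - 326/133) - 890) = -84539/(-118831/49077 - 890) = -84539/(-43797361/49077) = -84539*(-49077/43797361) = 4148920503/43797361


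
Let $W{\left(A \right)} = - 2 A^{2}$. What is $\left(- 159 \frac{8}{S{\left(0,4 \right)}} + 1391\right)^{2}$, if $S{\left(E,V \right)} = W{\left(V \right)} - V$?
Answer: $\frac{18309841}{9} \approx 2.0344 \cdot 10^{6}$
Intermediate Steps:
$S{\left(E,V \right)} = - V - 2 V^{2}$ ($S{\left(E,V \right)} = - 2 V^{2} - V = - V - 2 V^{2}$)
$\left(- 159 \frac{8}{S{\left(0,4 \right)}} + 1391\right)^{2} = \left(- 159 \frac{8}{4 \left(-1 - 8\right)} + 1391\right)^{2} = \left(- 159 \frac{8}{4 \left(-9\right)} + 1391\right)^{2} = \left(- 159 \frac{8}{-36} + 1391\right)^{2} = \left(- 159 \cdot 8 \left(- \frac{1}{36}\right) + 1391\right)^{2} = \left(\left(-159\right) \left(- \frac{2}{9}\right) + 1391\right)^{2} = \left(\frac{106}{3} + 1391\right)^{2} = \left(\frac{4279}{3}\right)^{2} = \frac{18309841}{9}$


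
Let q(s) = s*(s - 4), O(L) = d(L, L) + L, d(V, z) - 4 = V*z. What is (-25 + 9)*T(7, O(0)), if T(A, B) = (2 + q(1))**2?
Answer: -16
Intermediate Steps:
d(V, z) = 4 + V*z
O(L) = 4 + L + L**2 (O(L) = (4 + L*L) + L = (4 + L**2) + L = 4 + L + L**2)
q(s) = s*(-4 + s)
T(A, B) = 1 (T(A, B) = (2 + 1*(-4 + 1))**2 = (2 + 1*(-3))**2 = (2 - 3)**2 = (-1)**2 = 1)
(-25 + 9)*T(7, O(0)) = (-25 + 9)*1 = -16*1 = -16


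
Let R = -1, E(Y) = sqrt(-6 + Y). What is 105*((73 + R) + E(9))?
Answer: 7560 + 105*sqrt(3) ≈ 7741.9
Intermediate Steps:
105*((73 + R) + E(9)) = 105*((73 - 1) + sqrt(-6 + 9)) = 105*(72 + sqrt(3)) = 7560 + 105*sqrt(3)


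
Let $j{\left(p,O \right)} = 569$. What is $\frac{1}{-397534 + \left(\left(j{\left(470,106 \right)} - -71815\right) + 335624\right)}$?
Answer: $\frac{1}{10474} \approx 9.5475 \cdot 10^{-5}$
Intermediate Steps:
$\frac{1}{-397534 + \left(\left(j{\left(470,106 \right)} - -71815\right) + 335624\right)} = \frac{1}{-397534 + \left(\left(569 - -71815\right) + 335624\right)} = \frac{1}{-397534 + \left(\left(569 + 71815\right) + 335624\right)} = \frac{1}{-397534 + \left(72384 + 335624\right)} = \frac{1}{-397534 + 408008} = \frac{1}{10474}$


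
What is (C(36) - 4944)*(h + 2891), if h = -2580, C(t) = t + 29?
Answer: -1517369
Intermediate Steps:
C(t) = 29 + t
(C(36) - 4944)*(h + 2891) = ((29 + 36) - 4944)*(-2580 + 2891) = (65 - 4944)*311 = -4879*311 = -1517369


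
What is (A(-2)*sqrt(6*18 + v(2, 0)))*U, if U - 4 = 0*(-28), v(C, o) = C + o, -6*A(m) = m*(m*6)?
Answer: -16*sqrt(110) ≈ -167.81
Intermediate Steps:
A(m) = -m**2 (A(m) = -m*m*6/6 = -m*6*m/6 = -m**2)
U = 4 (U = 4 + 0*(-28) = 4 + 0 = 4)
(A(-2)*sqrt(6*18 + v(2, 0)))*U = ((-1*(-2)**2)*sqrt(6*18 + (2 + 0)))*4 = ((-1*4)*sqrt(108 + 2))*4 = -4*sqrt(110)*4 = -16*sqrt(110)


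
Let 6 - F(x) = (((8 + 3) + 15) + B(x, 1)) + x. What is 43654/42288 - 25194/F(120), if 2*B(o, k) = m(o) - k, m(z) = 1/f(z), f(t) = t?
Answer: 128579254427/707922264 ≈ 181.63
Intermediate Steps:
m(z) = 1/z
B(o, k) = 1/(2*o) - k/2 (B(o, k) = (1/o - k)/2 = 1/(2*o) - k/2)
F(x) = -20 - x - (1 - x)/(2*x) (F(x) = 6 - ((((8 + 3) + 15) + (1 - 1*1*x)/(2*x)) + x) = 6 - (((11 + 15) + (1 - x)/(2*x)) + x) = 6 - ((26 + (1 - x)/(2*x)) + x) = 6 - (26 + x + (1 - x)/(2*x)) = 6 + (-26 - x - (1 - x)/(2*x)) = -20 - x - (1 - x)/(2*x))
43654/42288 - 25194/F(120) = 43654/42288 - 25194/(-39/2 - 1*120 - ½/120) = 43654*(1/42288) - 25194/(-39/2 - 120 - ½*1/120) = 21827/21144 - 25194/(-39/2 - 120 - 1/240) = 21827/21144 - 25194/(-33481/240) = 21827/21144 - 25194*(-240/33481) = 21827/21144 + 6046560/33481 = 128579254427/707922264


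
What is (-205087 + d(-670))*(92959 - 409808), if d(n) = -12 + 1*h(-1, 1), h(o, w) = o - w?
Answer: 64986046749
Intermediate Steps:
d(n) = -14 (d(n) = -12 + 1*(-1 - 1*1) = -12 + 1*(-1 - 1) = -12 + 1*(-2) = -12 - 2 = -14)
(-205087 + d(-670))*(92959 - 409808) = (-205087 - 14)*(92959 - 409808) = -205101*(-316849) = 64986046749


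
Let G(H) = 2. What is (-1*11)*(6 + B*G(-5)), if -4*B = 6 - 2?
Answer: -44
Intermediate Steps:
B = -1 (B = -(6 - 2)/4 = -¼*4 = -1)
(-1*11)*(6 + B*G(-5)) = (-1*11)*(6 - 1*2) = -11*(6 - 2) = -11*4 = -44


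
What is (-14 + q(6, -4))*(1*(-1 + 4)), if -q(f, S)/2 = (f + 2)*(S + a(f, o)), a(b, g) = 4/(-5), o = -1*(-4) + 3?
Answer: 942/5 ≈ 188.40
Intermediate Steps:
o = 7 (o = 4 + 3 = 7)
a(b, g) = -⅘ (a(b, g) = 4*(-⅕) = -⅘)
q(f, S) = -2*(2 + f)*(-⅘ + S) (q(f, S) = -2*(f + 2)*(S - ⅘) = -2*(2 + f)*(-⅘ + S))
(-14 + q(6, -4))*(1*(-1 + 4)) = (-14 + (16/5 - 4*(-4) + (8/5)*6 - 2*(-4)*6))*(1*(-1 + 4)) = (-14 + (16/5 + 16 + 48/5 + 48))*(1*3) = (-14 + 384/5)*3 = (314/5)*3 = 942/5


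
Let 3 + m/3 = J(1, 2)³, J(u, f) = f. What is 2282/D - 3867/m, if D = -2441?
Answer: -3157859/12205 ≈ -258.73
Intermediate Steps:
m = 15 (m = -9 + 3*2³ = -9 + 3*8 = -9 + 24 = 15)
2282/D - 3867/m = 2282/(-2441) - 3867/15 = 2282*(-1/2441) - 3867*1/15 = -2282/2441 - 1289/5 = -3157859/12205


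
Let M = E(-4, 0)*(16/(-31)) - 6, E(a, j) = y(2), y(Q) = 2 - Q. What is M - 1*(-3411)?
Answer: 3405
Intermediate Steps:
E(a, j) = 0 (E(a, j) = 2 - 1*2 = 2 - 2 = 0)
M = -6 (M = 0*(16/(-31)) - 6 = 0*(16*(-1/31)) - 6 = 0*(-16/31) - 6 = 0 - 6 = -6)
M - 1*(-3411) = -6 - 1*(-3411) = -6 + 3411 = 3405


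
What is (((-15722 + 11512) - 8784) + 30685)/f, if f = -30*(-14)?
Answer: 5897/140 ≈ 42.121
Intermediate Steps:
f = 420
(((-15722 + 11512) - 8784) + 30685)/f = (((-15722 + 11512) - 8784) + 30685)/420 = ((-4210 - 8784) + 30685)*(1/420) = (-12994 + 30685)*(1/420) = 17691*(1/420) = 5897/140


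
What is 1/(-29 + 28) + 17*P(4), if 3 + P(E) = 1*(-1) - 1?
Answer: -86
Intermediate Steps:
P(E) = -5 (P(E) = -3 + (1*(-1) - 1) = -3 + (-1 - 1) = -3 - 2 = -5)
1/(-29 + 28) + 17*P(4) = 1/(-29 + 28) + 17*(-5) = 1/(-1) - 85 = -1 - 85 = -86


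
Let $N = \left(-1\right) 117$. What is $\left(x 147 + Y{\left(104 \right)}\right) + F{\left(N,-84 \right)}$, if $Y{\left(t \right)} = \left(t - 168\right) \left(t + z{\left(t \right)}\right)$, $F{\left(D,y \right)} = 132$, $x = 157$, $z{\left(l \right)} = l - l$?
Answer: $16555$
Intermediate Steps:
$z{\left(l \right)} = 0$
$N = -117$
$Y{\left(t \right)} = t \left(-168 + t\right)$ ($Y{\left(t \right)} = \left(t - 168\right) \left(t + 0\right) = \left(-168 + t\right) t = t \left(-168 + t\right)$)
$\left(x 147 + Y{\left(104 \right)}\right) + F{\left(N,-84 \right)} = \left(157 \cdot 147 + 104 \left(-168 + 104\right)\right) + 132 = \left(23079 + 104 \left(-64\right)\right) + 132 = \left(23079 - 6656\right) + 132 = 16423 + 132 = 16555$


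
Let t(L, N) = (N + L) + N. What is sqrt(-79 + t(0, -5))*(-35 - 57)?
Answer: -92*I*sqrt(89) ≈ -867.93*I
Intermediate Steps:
t(L, N) = L + 2*N (t(L, N) = (L + N) + N = L + 2*N)
sqrt(-79 + t(0, -5))*(-35 - 57) = sqrt(-79 + (0 + 2*(-5)))*(-35 - 57) = sqrt(-79 + (0 - 10))*(-92) = sqrt(-79 - 10)*(-92) = sqrt(-89)*(-92) = (I*sqrt(89))*(-92) = -92*I*sqrt(89)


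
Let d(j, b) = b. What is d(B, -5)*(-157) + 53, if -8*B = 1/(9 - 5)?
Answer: 838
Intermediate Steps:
B = -1/32 (B = -1/(8*(9 - 5)) = -⅛/4 = -⅛*¼ = -1/32 ≈ -0.031250)
d(B, -5)*(-157) + 53 = -5*(-157) + 53 = 785 + 53 = 838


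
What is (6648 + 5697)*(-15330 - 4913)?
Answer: -249899835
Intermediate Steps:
(6648 + 5697)*(-15330 - 4913) = 12345*(-20243) = -249899835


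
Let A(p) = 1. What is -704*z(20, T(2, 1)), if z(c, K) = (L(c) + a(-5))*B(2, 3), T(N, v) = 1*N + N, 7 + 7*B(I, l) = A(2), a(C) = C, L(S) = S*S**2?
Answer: 33770880/7 ≈ 4.8244e+6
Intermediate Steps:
L(S) = S**3
B(I, l) = -6/7 (B(I, l) = -1 + (1/7)*1 = -1 + 1/7 = -6/7)
T(N, v) = 2*N (T(N, v) = N + N = 2*N)
z(c, K) = 30/7 - 6*c**3/7 (z(c, K) = (c**3 - 5)*(-6/7) = (-5 + c**3)*(-6/7) = 30/7 - 6*c**3/7)
-704*z(20, T(2, 1)) = -704*(30/7 - 6/7*20**3) = -704*(30/7 - 6/7*8000) = -704*(30/7 - 48000/7) = -704*(-47970/7) = 33770880/7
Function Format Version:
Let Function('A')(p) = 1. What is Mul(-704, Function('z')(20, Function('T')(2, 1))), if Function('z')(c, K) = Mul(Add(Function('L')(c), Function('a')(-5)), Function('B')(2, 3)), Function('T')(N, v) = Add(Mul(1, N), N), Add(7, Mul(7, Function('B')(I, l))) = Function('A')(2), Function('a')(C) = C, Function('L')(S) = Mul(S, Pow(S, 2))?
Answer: Rational(33770880, 7) ≈ 4.8244e+6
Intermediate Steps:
Function('L')(S) = Pow(S, 3)
Function('B')(I, l) = Rational(-6, 7) (Function('B')(I, l) = Add(-1, Mul(Rational(1, 7), 1)) = Add(-1, Rational(1, 7)) = Rational(-6, 7))
Function('T')(N, v) = Mul(2, N) (Function('T')(N, v) = Add(N, N) = Mul(2, N))
Function('z')(c, K) = Add(Rational(30, 7), Mul(Rational(-6, 7), Pow(c, 3))) (Function('z')(c, K) = Mul(Add(Pow(c, 3), -5), Rational(-6, 7)) = Mul(Add(-5, Pow(c, 3)), Rational(-6, 7)) = Add(Rational(30, 7), Mul(Rational(-6, 7), Pow(c, 3))))
Mul(-704, Function('z')(20, Function('T')(2, 1))) = Mul(-704, Add(Rational(30, 7), Mul(Rational(-6, 7), Pow(20, 3)))) = Mul(-704, Add(Rational(30, 7), Mul(Rational(-6, 7), 8000))) = Mul(-704, Add(Rational(30, 7), Rational(-48000, 7))) = Mul(-704, Rational(-47970, 7)) = Rational(33770880, 7)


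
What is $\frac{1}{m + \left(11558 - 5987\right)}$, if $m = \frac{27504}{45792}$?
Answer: $\frac{318}{1771769} \approx 0.00017948$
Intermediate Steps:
$m = \frac{191}{318}$ ($m = 27504 \cdot \frac{1}{45792} = \frac{191}{318} \approx 0.60063$)
$\frac{1}{m + \left(11558 - 5987\right)} = \frac{1}{\frac{191}{318} + \left(11558 - 5987\right)} = \frac{1}{\frac{191}{318} + 5571} = \frac{1}{\frac{1771769}{318}} = \frac{318}{1771769}$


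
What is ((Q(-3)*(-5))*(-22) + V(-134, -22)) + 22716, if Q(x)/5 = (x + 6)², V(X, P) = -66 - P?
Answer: 27622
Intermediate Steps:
Q(x) = 5*(6 + x)² (Q(x) = 5*(x + 6)² = 5*(6 + x)²)
((Q(-3)*(-5))*(-22) + V(-134, -22)) + 22716 = (((5*(6 - 3)²)*(-5))*(-22) + (-66 - 1*(-22))) + 22716 = (((5*3²)*(-5))*(-22) + (-66 + 22)) + 22716 = (((5*9)*(-5))*(-22) - 44) + 22716 = ((45*(-5))*(-22) - 44) + 22716 = (-225*(-22) - 44) + 22716 = (4950 - 44) + 22716 = 4906 + 22716 = 27622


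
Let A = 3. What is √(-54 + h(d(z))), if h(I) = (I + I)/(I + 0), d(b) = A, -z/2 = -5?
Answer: 2*I*√13 ≈ 7.2111*I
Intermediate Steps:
z = 10 (z = -2*(-5) = 10)
d(b) = 3
h(I) = 2 (h(I) = (2*I)/I = 2)
√(-54 + h(d(z))) = √(-54 + 2) = √(-52) = 2*I*√13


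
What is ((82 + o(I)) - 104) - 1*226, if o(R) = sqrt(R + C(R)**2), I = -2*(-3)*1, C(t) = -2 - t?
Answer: -248 + sqrt(70) ≈ -239.63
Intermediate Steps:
I = 6 (I = 6*1 = 6)
o(R) = sqrt(R + (-2 - R)**2)
((82 + o(I)) - 104) - 1*226 = ((82 + sqrt(6 + (2 + 6)**2)) - 104) - 1*226 = ((82 + sqrt(6 + 8**2)) - 104) - 226 = ((82 + sqrt(6 + 64)) - 104) - 226 = ((82 + sqrt(70)) - 104) - 226 = (-22 + sqrt(70)) - 226 = -248 + sqrt(70)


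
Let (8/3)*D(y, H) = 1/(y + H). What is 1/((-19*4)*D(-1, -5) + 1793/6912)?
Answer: 6912/34625 ≈ 0.19962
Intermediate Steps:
D(y, H) = 3/(8*(H + y)) (D(y, H) = 3/(8*(y + H)) = 3/(8*(H + y)))
1/((-19*4)*D(-1, -5) + 1793/6912) = 1/((-19*4)*(3/(8*(-5 - 1))) + 1793/6912) = 1/(-57/(2*(-6)) + 1793*(1/6912)) = 1/(-57*(-1)/(2*6) + 1793/6912) = 1/(-76*(-1/16) + 1793/6912) = 1/(19/4 + 1793/6912) = 1/(34625/6912) = 6912/34625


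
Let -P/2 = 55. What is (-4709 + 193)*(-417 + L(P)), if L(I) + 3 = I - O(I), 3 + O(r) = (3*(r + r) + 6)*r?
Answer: 327260972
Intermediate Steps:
P = -110 (P = -2*55 = -110)
O(r) = -3 + r*(6 + 6*r) (O(r) = -3 + (3*(r + r) + 6)*r = -3 + (3*(2*r) + 6)*r = -3 + (6*r + 6)*r = -3 + (6 + 6*r)*r = -3 + r*(6 + 6*r))
L(I) = -6*I² - 5*I (L(I) = -3 + (I - (-3 + 6*I + 6*I²)) = -3 + (I + (3 - 6*I - 6*I²)) = -3 + (3 - 6*I² - 5*I) = -6*I² - 5*I)
(-4709 + 193)*(-417 + L(P)) = (-4709 + 193)*(-417 - 110*(-5 - 6*(-110))) = -4516*(-417 - 110*(-5 + 660)) = -4516*(-417 - 110*655) = -4516*(-417 - 72050) = -4516*(-72467) = 327260972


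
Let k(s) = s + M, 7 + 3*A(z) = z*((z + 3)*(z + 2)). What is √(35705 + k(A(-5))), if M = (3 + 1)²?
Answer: √321378/3 ≈ 188.97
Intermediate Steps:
M = 16 (M = 4² = 16)
A(z) = -7/3 + z*(2 + z)*(3 + z)/3 (A(z) = -7/3 + (z*((z + 3)*(z + 2)))/3 = -7/3 + (z*((3 + z)*(2 + z)))/3 = -7/3 + (z*((2 + z)*(3 + z)))/3 = -7/3 + (z*(2 + z)*(3 + z))/3 = -7/3 + z*(2 + z)*(3 + z)/3)
k(s) = 16 + s (k(s) = s + 16 = 16 + s)
√(35705 + k(A(-5))) = √(35705 + (16 + (-7/3 + 2*(-5) + (⅓)*(-5)³ + (5/3)*(-5)²))) = √(35705 + (16 + (-7/3 - 10 + (⅓)*(-125) + (5/3)*25))) = √(35705 + (16 + (-7/3 - 10 - 125/3 + 125/3))) = √(35705 + (16 - 37/3)) = √(35705 + 11/3) = √(107126/3) = √321378/3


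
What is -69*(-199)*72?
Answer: 988632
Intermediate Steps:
-69*(-199)*72 = 13731*72 = 988632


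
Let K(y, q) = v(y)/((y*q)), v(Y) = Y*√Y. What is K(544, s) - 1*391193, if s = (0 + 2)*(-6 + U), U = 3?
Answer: -391193 - 2*√34/3 ≈ -3.9120e+5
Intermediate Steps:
v(Y) = Y^(3/2)
s = -6 (s = (0 + 2)*(-6 + 3) = 2*(-3) = -6)
K(y, q) = √y/q (K(y, q) = y^(3/2)/((y*q)) = y^(3/2)/((q*y)) = y^(3/2)*(1/(q*y)) = √y/q)
K(544, s) - 1*391193 = √544/(-6) - 1*391193 = -2*√34/3 - 391193 = -391193 - 2*√34/3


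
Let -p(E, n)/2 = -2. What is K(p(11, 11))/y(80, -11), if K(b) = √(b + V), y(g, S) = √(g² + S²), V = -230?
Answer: I*√1473746/6521 ≈ 0.18616*I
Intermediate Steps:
y(g, S) = √(S² + g²)
p(E, n) = 4 (p(E, n) = -2*(-2) = 4)
K(b) = √(-230 + b) (K(b) = √(b - 230) = √(-230 + b))
K(p(11, 11))/y(80, -11) = √(-230 + 4)/(√((-11)² + 80²)) = √(-226)/(√(121 + 6400)) = (I*√226)/(√6521) = (I*√226)*(√6521/6521) = I*√1473746/6521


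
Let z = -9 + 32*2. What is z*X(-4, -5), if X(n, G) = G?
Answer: -275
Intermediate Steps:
z = 55 (z = -9 + 64 = 55)
z*X(-4, -5) = 55*(-5) = -275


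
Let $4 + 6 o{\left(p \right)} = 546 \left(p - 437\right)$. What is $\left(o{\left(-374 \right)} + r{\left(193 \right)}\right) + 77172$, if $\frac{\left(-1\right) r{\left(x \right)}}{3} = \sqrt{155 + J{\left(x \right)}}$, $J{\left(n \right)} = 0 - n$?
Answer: $\frac{10111}{3} - 3 i \sqrt{38} \approx 3370.3 - 18.493 i$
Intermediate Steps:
$J{\left(n \right)} = - n$
$r{\left(x \right)} = - 3 \sqrt{155 - x}$
$o{\left(p \right)} = - \frac{119303}{3} + 91 p$ ($o{\left(p \right)} = - \frac{2}{3} + \frac{546 \left(p - 437\right)}{6} = - \frac{2}{3} + \frac{546 \left(-437 + p\right)}{6} = - \frac{2}{3} + \frac{-238602 + 546 p}{6} = - \frac{2}{3} + \left(-39767 + 91 p\right) = - \frac{119303}{3} + 91 p$)
$\left(o{\left(-374 \right)} + r{\left(193 \right)}\right) + 77172 = \left(\left(- \frac{119303}{3} + 91 \left(-374\right)\right) - 3 \sqrt{155 - 193}\right) + 77172 = \left(\left(- \frac{119303}{3} - 34034\right) - 3 \sqrt{155 - 193}\right) + 77172 = \left(- \frac{221405}{3} - 3 \sqrt{-38}\right) + 77172 = \left(- \frac{221405}{3} - 3 i \sqrt{38}\right) + 77172 = \frac{10111}{3} - 3 i \sqrt{38}$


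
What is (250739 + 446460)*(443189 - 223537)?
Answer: 153141154748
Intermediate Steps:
(250739 + 446460)*(443189 - 223537) = 697199*219652 = 153141154748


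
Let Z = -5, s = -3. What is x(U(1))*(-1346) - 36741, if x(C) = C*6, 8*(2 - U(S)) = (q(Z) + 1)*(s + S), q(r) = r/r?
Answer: -56931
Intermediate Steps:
q(r) = 1
U(S) = 11/4 - S/4 (U(S) = 2 - (1 + 1)*(-3 + S)/8 = 2 - (-3 + S)/4 = 2 - (-6 + 2*S)/8 = 2 + (3/4 - S/4) = 11/4 - S/4)
x(C) = 6*C
x(U(1))*(-1346) - 36741 = (6*(11/4 - 1/4*1))*(-1346) - 36741 = (6*(11/4 - 1/4))*(-1346) - 36741 = (6*(5/2))*(-1346) - 36741 = 15*(-1346) - 36741 = -20190 - 36741 = -56931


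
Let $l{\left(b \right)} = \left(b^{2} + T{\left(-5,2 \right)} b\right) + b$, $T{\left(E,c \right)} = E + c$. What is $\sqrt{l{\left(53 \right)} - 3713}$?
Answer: $i \sqrt{1010} \approx 31.78 i$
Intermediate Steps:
$l{\left(b \right)} = b^{2} - 2 b$ ($l{\left(b \right)} = \left(b^{2} + \left(-5 + 2\right) b\right) + b = \left(b^{2} - 3 b\right) + b = b^{2} - 2 b$)
$\sqrt{l{\left(53 \right)} - 3713} = \sqrt{53 \left(-2 + 53\right) - 3713} = \sqrt{53 \cdot 51 - 3713} = \sqrt{2703 - 3713} = \sqrt{-1010} = i \sqrt{1010}$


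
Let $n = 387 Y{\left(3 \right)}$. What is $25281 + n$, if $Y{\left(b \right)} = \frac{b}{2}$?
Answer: $\frac{51723}{2} \approx 25862.0$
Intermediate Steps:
$Y{\left(b \right)} = \frac{b}{2}$ ($Y{\left(b \right)} = b \frac{1}{2} = \frac{b}{2}$)
$n = \frac{1161}{2}$ ($n = 387 \cdot \frac{1}{2} \cdot 3 = 387 \cdot \frac{3}{2} = \frac{1161}{2} \approx 580.5$)
$25281 + n = 25281 + \frac{1161}{2} = \frac{51723}{2}$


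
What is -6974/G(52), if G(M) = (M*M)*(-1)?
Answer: 3487/1352 ≈ 2.5791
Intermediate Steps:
G(M) = -M² (G(M) = M²*(-1) = -M²)
-6974/G(52) = -6974/((-1*52²)) = -6974/((-1*2704)) = -6974/(-2704) = -6974*(-1/2704) = 3487/1352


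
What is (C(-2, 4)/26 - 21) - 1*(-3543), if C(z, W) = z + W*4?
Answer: 45793/13 ≈ 3522.5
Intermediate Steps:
C(z, W) = z + 4*W
(C(-2, 4)/26 - 21) - 1*(-3543) = ((-2 + 4*4)/26 - 21) - 1*(-3543) = ((-2 + 16)*(1/26) - 21) + 3543 = (14*(1/26) - 21) + 3543 = (7/13 - 21) + 3543 = -266/13 + 3543 = 45793/13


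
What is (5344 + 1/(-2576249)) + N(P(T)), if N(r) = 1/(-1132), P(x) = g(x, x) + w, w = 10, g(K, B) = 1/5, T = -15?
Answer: 15584778733211/2916313868 ≈ 5344.0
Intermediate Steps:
g(K, B) = ⅕
P(x) = 51/5 (P(x) = ⅕ + 10 = 51/5)
N(r) = -1/1132
(5344 + 1/(-2576249)) + N(P(T)) = (5344 + 1/(-2576249)) - 1/1132 = (5344 - 1/2576249) - 1/1132 = 13767474655/2576249 - 1/1132 = 15584778733211/2916313868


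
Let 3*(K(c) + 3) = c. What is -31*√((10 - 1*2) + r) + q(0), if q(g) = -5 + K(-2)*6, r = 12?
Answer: -27 - 62*√5 ≈ -165.64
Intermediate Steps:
K(c) = -3 + c/3
q(g) = -27 (q(g) = -5 + (-3 + (⅓)*(-2))*6 = -5 + (-3 - ⅔)*6 = -5 - 11/3*6 = -5 - 22 = -27)
-31*√((10 - 1*2) + r) + q(0) = -31*√((10 - 1*2) + 12) - 27 = -31*√((10 - 2) + 12) - 27 = -31*√(8 + 12) - 27 = -62*√5 - 27 = -27 - 62*√5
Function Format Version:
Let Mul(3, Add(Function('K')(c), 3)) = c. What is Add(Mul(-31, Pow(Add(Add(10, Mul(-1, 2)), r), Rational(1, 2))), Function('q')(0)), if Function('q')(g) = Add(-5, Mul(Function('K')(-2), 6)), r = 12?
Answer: Add(-27, Mul(-62, Pow(5, Rational(1, 2)))) ≈ -165.64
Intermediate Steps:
Function('K')(c) = Add(-3, Mul(Rational(1, 3), c))
Function('q')(g) = -27 (Function('q')(g) = Add(-5, Mul(Add(-3, Mul(Rational(1, 3), -2)), 6)) = Add(-5, Mul(Add(-3, Rational(-2, 3)), 6)) = Add(-5, Mul(Rational(-11, 3), 6)) = Add(-5, -22) = -27)
Add(Mul(-31, Pow(Add(Add(10, Mul(-1, 2)), r), Rational(1, 2))), Function('q')(0)) = Add(Mul(-31, Pow(Add(Add(10, Mul(-1, 2)), 12), Rational(1, 2))), -27) = Add(Mul(-31, Pow(Add(Add(10, -2), 12), Rational(1, 2))), -27) = Add(Mul(-31, Pow(Add(8, 12), Rational(1, 2))), -27) = Add(Mul(-31, Pow(20, Rational(1, 2))), -27) = Add(Mul(-31, Mul(2, Pow(5, Rational(1, 2)))), -27) = Add(Mul(-62, Pow(5, Rational(1, 2))), -27) = Add(-27, Mul(-62, Pow(5, Rational(1, 2))))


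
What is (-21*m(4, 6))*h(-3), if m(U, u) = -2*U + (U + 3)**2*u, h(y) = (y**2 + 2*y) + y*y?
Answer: -72072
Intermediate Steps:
h(y) = 2*y + 2*y**2 (h(y) = (y**2 + 2*y) + y**2 = 2*y + 2*y**2)
m(U, u) = -2*U + u*(3 + U)**2 (m(U, u) = -2*U + (3 + U)**2*u = -2*U + u*(3 + U)**2)
(-21*m(4, 6))*h(-3) = (-21*(-2*4 + 6*(3 + 4)**2))*(2*(-3)*(1 - 3)) = (-21*(-8 + 6*7**2))*(2*(-3)*(-2)) = -21*(-8 + 6*49)*12 = -21*(-8 + 294)*12 = -21*286*12 = -6006*12 = -72072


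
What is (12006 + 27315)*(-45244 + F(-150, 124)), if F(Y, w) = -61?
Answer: -1781437905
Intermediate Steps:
(12006 + 27315)*(-45244 + F(-150, 124)) = (12006 + 27315)*(-45244 - 61) = 39321*(-45305) = -1781437905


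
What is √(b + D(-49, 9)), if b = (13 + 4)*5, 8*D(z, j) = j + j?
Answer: √349/2 ≈ 9.3408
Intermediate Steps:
D(z, j) = j/4 (D(z, j) = (j + j)/8 = (2*j)/8 = j/4)
b = 85 (b = 17*5 = 85)
√(b + D(-49, 9)) = √(85 + (¼)*9) = √(85 + 9/4) = √(349/4) = √349/2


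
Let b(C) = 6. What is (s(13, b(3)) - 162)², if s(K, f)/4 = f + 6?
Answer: 12996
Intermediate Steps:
s(K, f) = 24 + 4*f (s(K, f) = 4*(f + 6) = 4*(6 + f) = 24 + 4*f)
(s(13, b(3)) - 162)² = ((24 + 4*6) - 162)² = ((24 + 24) - 162)² = (48 - 162)² = (-114)² = 12996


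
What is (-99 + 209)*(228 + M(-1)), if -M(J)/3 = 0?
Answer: 25080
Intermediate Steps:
M(J) = 0 (M(J) = -3*0 = 0)
(-99 + 209)*(228 + M(-1)) = (-99 + 209)*(228 + 0) = 110*228 = 25080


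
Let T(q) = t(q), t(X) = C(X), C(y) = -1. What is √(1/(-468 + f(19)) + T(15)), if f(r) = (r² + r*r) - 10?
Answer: 9*I*√183/122 ≈ 0.99795*I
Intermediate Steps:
t(X) = -1
T(q) = -1
f(r) = -10 + 2*r² (f(r) = (r² + r²) - 10 = 2*r² - 10 = -10 + 2*r²)
√(1/(-468 + f(19)) + T(15)) = √(1/(-468 + (-10 + 2*19²)) - 1) = √(1/(-468 + (-10 + 2*361)) - 1) = √(1/(-468 + (-10 + 722)) - 1) = √(1/(-468 + 712) - 1) = √(1/244 - 1) = √(-243/244) = 9*I*√183/122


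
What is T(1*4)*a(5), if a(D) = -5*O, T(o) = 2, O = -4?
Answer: 40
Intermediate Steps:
a(D) = 20 (a(D) = -5*(-4) = 20)
T(1*4)*a(5) = 2*20 = 40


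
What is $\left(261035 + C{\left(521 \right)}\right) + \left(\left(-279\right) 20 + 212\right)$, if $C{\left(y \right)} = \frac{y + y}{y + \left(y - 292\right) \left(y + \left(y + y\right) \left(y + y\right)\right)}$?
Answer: $\frac{61036149912}{238733} \approx 2.5567 \cdot 10^{5}$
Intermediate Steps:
$C{\left(y \right)} = \frac{2 y}{y + \left(-292 + y\right) \left(y + 4 y^{2}\right)}$ ($C{\left(y \right)} = \frac{2 y}{y + \left(-292 + y\right) \left(y + 2 y 2 y\right)} = \frac{2 y}{y + \left(-292 + y\right) \left(y + 4 y^{2}\right)}$)
$\left(261035 + C{\left(521 \right)}\right) + \left(\left(-279\right) 20 + 212\right) = \left(261035 + \frac{2}{-291 - 608007 + 4 \cdot 521^{2}}\right) + \left(\left(-279\right) 20 + 212\right) = \left(261035 + \frac{2}{-291 - 608007 + 4 \cdot 271441}\right) + \left(-5580 + 212\right) = \left(261035 + \frac{2}{-291 - 608007 + 1085764}\right) - 5368 = \left(261035 + \frac{2}{477466}\right) - 5368 = \left(261035 + 2 \cdot \frac{1}{477466}\right) - 5368 = \left(261035 + \frac{1}{238733}\right) - 5368 = \frac{62317668656}{238733} - 5368 = \frac{61036149912}{238733}$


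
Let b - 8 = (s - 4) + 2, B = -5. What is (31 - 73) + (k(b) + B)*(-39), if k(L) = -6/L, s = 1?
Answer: 1305/7 ≈ 186.43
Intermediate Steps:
b = 7 (b = 8 + ((1 - 4) + 2) = 8 + (-3 + 2) = 8 - 1 = 7)
(31 - 73) + (k(b) + B)*(-39) = (31 - 73) + (-6/7 - 5)*(-39) = -42 + (-6*⅐ - 5)*(-39) = -42 + (-6/7 - 5)*(-39) = -42 - 41/7*(-39) = -42 + 1599/7 = 1305/7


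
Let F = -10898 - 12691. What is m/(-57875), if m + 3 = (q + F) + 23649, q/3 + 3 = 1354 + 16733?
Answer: -54309/57875 ≈ -0.93838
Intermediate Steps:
q = 54252 (q = -9 + 3*(1354 + 16733) = -9 + 3*18087 = -9 + 54261 = 54252)
F = -23589
m = 54309 (m = -3 + ((54252 - 23589) + 23649) = -3 + (30663 + 23649) = -3 + 54312 = 54309)
m/(-57875) = 54309/(-57875) = 54309*(-1/57875) = -54309/57875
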